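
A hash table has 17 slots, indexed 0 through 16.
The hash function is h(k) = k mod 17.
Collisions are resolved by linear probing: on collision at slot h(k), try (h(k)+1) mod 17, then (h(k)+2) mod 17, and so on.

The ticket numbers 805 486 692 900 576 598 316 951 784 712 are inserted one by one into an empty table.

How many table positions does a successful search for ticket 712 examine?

4

Insert 805: h=6, slot 6 empty → index 6.
Insert 486: h=10, slot 10 empty → index 10.
Insert 692: h=12, slot 12 empty → index 12.
Insert 900: h=16, slot 16 empty → index 16.
Insert 576: h=15, slot 15 empty → index 15.
Insert 598: h=3, slot 3 empty → index 3.
Insert 316: h=10, slot 10 occupied → index 11.
Insert 951: h=16, slot 16 occupied → index 0.
Insert 784: h=2, slot 2 empty → index 2.
Insert 712: h=15, slots 15,16,0 occupied → index 1.
Table: [951, 712, 784, 598, ∅, ∅, 805, ∅, ∅, ∅, 486, 316, 692, ∅, ∅, 576, 900]
Lookup 712: h=15, probe 15,16,0,1 → found at 1.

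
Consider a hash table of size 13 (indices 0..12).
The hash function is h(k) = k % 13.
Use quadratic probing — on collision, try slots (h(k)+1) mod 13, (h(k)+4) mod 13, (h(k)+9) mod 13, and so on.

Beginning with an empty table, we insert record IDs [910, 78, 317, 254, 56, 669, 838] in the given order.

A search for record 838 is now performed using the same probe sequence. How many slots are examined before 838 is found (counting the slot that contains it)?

3

Insert 910: h=0, slot 0 empty -> index 0.
Insert 78: h=0, slot 0 occupied -> index 1.
Insert 317: h=5, slot 5 empty -> index 5.
Insert 254: h=7, slot 7 empty -> index 7.
Insert 56: h=4, slot 4 empty -> index 4.
Insert 669: h=6, slot 6 empty -> index 6.
Insert 838: h=6, slots 6,7 occupied -> index 10.
Table: [910, 78, ., ., 56, 317, 669, 254, ., ., 838, ., .]
Lookup 838: h=6, probe 6,7,10 → found at 10.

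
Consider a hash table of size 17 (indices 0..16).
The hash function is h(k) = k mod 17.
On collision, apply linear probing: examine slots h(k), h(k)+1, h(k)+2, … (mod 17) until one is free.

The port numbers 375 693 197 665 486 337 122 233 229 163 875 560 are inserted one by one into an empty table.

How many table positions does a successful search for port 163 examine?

6

375: h=1 -> slot 1
693: h=13 -> slot 13
197: h=10 -> slot 10
665: h=2 -> slot 2
486: h=10, probe 10,11 -> slot 11
337: h=14 -> slot 14
122: h=3 -> slot 3
233: h=12 -> slot 12
229: h=8 -> slot 8
163: h=10, probe 10,11,12,13,14,15 -> slot 15
875: h=8, probe 8,9 -> slot 9
560: h=16 -> slot 16
Table: [-, 375, 665, 122, -, -, -, -, 229, 875, 197, 486, 233, 693, 337, 163, 560]
Lookup 163: h=10, probe 10,11,12,13,14,15 → found at 15.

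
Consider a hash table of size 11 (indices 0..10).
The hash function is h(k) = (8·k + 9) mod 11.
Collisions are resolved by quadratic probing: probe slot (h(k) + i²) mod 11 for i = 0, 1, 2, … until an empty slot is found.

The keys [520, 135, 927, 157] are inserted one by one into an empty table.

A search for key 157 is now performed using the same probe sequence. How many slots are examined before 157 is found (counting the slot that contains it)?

4

Insert 520: h=0, slot 0 empty => index 0.
Insert 135: h=0, slot 0 occupied => index 1.
Insert 927: h=0, slots 0,1 occupied => index 4.
Insert 157: h=0, slots 0,1,4 occupied => index 9.
Table: [520, 135, —, —, 927, —, —, —, —, 157, —]
Lookup 157: h=0, probe 0,1,4,9 → found at 9.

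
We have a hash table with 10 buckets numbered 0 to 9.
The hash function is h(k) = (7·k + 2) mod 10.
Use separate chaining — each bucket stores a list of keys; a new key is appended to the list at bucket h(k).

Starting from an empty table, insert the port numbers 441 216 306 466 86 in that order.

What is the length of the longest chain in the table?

Insert 441: h=9, bucket 9 empty → new chain.
Insert 216: h=4, bucket 4 empty → new chain.
Insert 306: h=4, bucket 4 nonempty → append to chain.
Insert 466: h=4, bucket 4 nonempty → append to chain.
Insert 86: h=4, bucket 4 nonempty → append to chain.
Final buckets:
0: ∅
1: ∅
2: ∅
3: ∅
4: 216 -> 306 -> 466 -> 86
5: ∅
6: ∅
7: ∅
8: ∅
9: 441

4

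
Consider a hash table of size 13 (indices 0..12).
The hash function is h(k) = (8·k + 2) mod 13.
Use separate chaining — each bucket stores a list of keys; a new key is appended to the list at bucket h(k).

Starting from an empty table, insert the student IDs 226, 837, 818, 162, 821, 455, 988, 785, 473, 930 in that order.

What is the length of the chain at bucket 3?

4

Insert 226: h=3, bucket 3 empty → new chain.
Insert 837: h=3, bucket 3 nonempty → append to chain.
Insert 818: h=7, bucket 7 empty → new chain.
Insert 162: h=11, bucket 11 empty → new chain.
Insert 821: h=5, bucket 5 empty → new chain.
Insert 455: h=2, bucket 2 empty → new chain.
Insert 988: h=2, bucket 2 nonempty → append to chain.
Insert 785: h=3, bucket 3 nonempty → append to chain.
Insert 473: h=3, bucket 3 nonempty → append to chain.
Insert 930: h=6, bucket 6 empty → new chain.
Final buckets:
0: ∅
1: ∅
2: 455 -> 988
3: 226 -> 837 -> 785 -> 473
4: ∅
5: 821
6: 930
7: 818
8: ∅
9: ∅
10: ∅
11: 162
12: ∅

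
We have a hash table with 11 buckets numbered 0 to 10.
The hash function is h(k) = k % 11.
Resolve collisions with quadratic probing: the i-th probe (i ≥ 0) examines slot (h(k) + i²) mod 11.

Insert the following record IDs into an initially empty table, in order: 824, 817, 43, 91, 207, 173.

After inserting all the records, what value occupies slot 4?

824: h=10 -> slot 10
817: h=3 -> slot 3
43: h=10, probe 10,0 -> slot 0
91: h=3, probe 3,4 -> slot 4
207: h=9 -> slot 9
173: h=8 -> slot 8
Table: [43, _, _, 817, 91, _, _, _, 173, 207, 824]

91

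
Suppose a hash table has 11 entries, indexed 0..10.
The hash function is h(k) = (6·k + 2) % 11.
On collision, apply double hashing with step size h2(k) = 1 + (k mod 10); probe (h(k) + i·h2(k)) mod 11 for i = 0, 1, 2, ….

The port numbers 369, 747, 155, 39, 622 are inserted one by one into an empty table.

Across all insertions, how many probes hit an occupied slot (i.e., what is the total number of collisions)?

3

Insert 369: h=5, slot 5 empty -> index 5.
Insert 747: h=7, slot 7 empty -> index 7.
Insert 155: h=8, slot 8 empty -> index 8.
Insert 39: h=5, h2=10, slot 5 occupied -> index 4.
Insert 622: h=5, h2=3, slots 5,8 occupied -> index 0.
Table: [622, ∅, ∅, ∅, 39, 369, ∅, 747, 155, ∅, ∅]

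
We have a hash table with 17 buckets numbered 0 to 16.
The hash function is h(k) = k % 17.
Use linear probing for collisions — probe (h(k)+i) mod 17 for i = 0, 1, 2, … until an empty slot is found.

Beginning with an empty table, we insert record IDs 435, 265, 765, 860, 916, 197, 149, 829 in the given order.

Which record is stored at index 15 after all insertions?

916

Insert 435: h=10, slot 10 empty -> index 10.
Insert 265: h=10, slot 10 occupied -> index 11.
Insert 765: h=0, slot 0 empty -> index 0.
Insert 860: h=10, slots 10,11 occupied -> index 12.
Insert 916: h=15, slot 15 empty -> index 15.
Insert 197: h=10, slots 10,11,12 occupied -> index 13.
Insert 149: h=13, slot 13 occupied -> index 14.
Insert 829: h=13, slots 13,14,15 occupied -> index 16.
Table: [765, ∅, ∅, ∅, ∅, ∅, ∅, ∅, ∅, ∅, 435, 265, 860, 197, 149, 916, 829]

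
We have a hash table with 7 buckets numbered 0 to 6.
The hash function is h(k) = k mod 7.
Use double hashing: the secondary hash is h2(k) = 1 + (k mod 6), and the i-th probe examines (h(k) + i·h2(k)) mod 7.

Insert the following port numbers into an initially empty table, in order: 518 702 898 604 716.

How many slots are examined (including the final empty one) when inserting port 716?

3

518 hashes to 0; slot 0 is free => place at 0.
702 hashes to 2; slot 2 is free => place at 2.
898 hashes to 2, h2=5; 2,0 taken => place at 5.
604 hashes to 2, h2=5; 2,0,5 taken => place at 3.
716 hashes to 2, h2=3; 2,5 taken => place at 1.
Table: [518, 716, 702, 604, —, 898, —]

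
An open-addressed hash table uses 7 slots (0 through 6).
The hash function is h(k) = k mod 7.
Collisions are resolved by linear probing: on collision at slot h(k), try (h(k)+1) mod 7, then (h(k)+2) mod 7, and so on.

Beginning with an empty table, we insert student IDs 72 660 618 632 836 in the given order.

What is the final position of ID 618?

72: h=2 -> slot 2
660: h=2, probe 2,3 -> slot 3
618: h=2, probe 2,3,4 -> slot 4
632: h=2, probe 2,3,4,5 -> slot 5
836: h=3, probe 3,4,5,6 -> slot 6
Table: [∅, ∅, 72, 660, 618, 632, 836]

4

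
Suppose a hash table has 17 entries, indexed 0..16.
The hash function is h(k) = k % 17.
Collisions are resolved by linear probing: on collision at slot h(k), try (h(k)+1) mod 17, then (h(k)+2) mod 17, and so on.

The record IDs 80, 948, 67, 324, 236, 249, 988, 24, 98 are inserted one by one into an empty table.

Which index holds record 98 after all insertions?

14

80 hashes to 12; slot 12 is free -> place at 12.
948 hashes to 13; slot 13 is free -> place at 13.
67 hashes to 16; slot 16 is free -> place at 16.
324 hashes to 1; slot 1 is free -> place at 1.
236 hashes to 15; slot 15 is free -> place at 15.
249 hashes to 11; slot 11 is free -> place at 11.
988 hashes to 2; slot 2 is free -> place at 2.
24 hashes to 7; slot 7 is free -> place at 7.
98 hashes to 13; 13 taken -> place at 14.
Table: [-, 324, 988, -, -, -, -, 24, -, -, -, 249, 80, 948, 98, 236, 67]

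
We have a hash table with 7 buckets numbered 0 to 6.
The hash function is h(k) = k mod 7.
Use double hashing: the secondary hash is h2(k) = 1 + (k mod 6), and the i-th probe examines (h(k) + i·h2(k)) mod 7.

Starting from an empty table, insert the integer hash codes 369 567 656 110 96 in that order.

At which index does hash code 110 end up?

4

369 hashes to 5; slot 5 is free -> place at 5.
567 hashes to 0; slot 0 is free -> place at 0.
656 hashes to 5, h2=3; 5 taken -> place at 1.
110 hashes to 5, h2=3; 5,1 taken -> place at 4.
96 hashes to 5, h2=1; 5 taken -> place at 6.
Table: [567, 656, _, _, 110, 369, 96]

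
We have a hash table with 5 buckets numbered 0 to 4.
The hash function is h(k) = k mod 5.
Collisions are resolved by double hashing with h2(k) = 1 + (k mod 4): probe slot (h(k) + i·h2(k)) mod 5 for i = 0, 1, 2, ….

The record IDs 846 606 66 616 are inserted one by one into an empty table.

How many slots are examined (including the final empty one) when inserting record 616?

846 hashes to 1; slot 1 is free => place at 1.
606 hashes to 1, h2=3; 1 taken => place at 4.
66 hashes to 1, h2=3; 1,4 taken => place at 2.
616 hashes to 1, h2=1; 1,2 taken => place at 3.
Table: [—, 846, 66, 616, 606]

3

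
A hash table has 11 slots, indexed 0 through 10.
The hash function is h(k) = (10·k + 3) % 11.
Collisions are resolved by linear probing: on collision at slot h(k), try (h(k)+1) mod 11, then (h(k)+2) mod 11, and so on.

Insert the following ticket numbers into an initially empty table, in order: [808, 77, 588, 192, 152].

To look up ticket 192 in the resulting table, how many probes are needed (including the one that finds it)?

Insert 808: h=9, slot 9 empty -> index 9.
Insert 77: h=3, slot 3 empty -> index 3.
Insert 588: h=9, slot 9 occupied -> index 10.
Insert 192: h=9, slots 9,10 occupied -> index 0.
Insert 152: h=5, slot 5 empty -> index 5.
Table: [192, _, _, 77, _, 152, _, _, _, 808, 588]
Lookup 192: h=9, probe 9,10,0 → found at 0.

3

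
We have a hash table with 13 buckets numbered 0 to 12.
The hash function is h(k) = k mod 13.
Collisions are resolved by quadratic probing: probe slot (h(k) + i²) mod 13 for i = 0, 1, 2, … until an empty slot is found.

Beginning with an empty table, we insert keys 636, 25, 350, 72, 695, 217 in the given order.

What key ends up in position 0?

Insert 636: h=12, slot 12 empty → index 12.
Insert 25: h=12, slot 12 occupied → index 0.
Insert 350: h=12, slots 12,0 occupied → index 3.
Insert 72: h=7, slot 7 empty → index 7.
Insert 695: h=6, slot 6 empty → index 6.
Insert 217: h=9, slot 9 empty → index 9.
Table: [25, ∅, ∅, 350, ∅, ∅, 695, 72, ∅, 217, ∅, ∅, 636]

25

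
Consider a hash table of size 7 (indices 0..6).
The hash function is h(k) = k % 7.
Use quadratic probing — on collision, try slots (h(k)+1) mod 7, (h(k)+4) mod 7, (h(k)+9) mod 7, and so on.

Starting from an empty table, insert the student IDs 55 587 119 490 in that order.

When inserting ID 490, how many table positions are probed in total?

3

55 hashes to 6; slot 6 is free -> place at 6.
587 hashes to 6; 6 taken -> place at 0.
119 hashes to 0; 0 taken -> place at 1.
490 hashes to 0; 0,1 taken -> place at 4.
Table: [587, 119, -, -, 490, -, 55]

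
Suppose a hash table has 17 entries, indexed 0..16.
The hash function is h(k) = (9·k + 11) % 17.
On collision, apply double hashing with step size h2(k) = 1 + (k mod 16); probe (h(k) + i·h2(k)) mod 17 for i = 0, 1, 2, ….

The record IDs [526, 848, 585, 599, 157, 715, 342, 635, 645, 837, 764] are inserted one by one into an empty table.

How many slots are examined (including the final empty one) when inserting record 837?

Insert 526: h=2, slot 2 empty => index 2.
Insert 848: h=10, slot 10 empty => index 10.
Insert 585: h=6, slot 6 empty => index 6.
Insert 599: h=13, slot 13 empty => index 13.
Insert 157: h=13, h2=14, slots 13,10 occupied => index 7.
Insert 715: h=3, slot 3 empty => index 3.
Insert 342: h=12, slot 12 empty => index 12.
Insert 635: h=14, slot 14 empty => index 14.
Insert 645: h=2, h2=6, slot 2 occupied => index 8.
Insert 837: h=13, h2=6, slots 13,2,8,14,3 occupied => index 9.
Insert 764: h=2, h2=13, slot 2 occupied => index 15.
Table: [-, -, 526, 715, -, -, 585, 157, 645, 837, 848, -, 342, 599, 635, 764, -]

6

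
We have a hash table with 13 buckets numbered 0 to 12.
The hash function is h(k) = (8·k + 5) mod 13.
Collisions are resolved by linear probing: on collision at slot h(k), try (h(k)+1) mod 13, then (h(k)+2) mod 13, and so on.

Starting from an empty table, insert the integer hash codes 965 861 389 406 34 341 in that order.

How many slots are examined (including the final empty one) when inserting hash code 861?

Insert 965: h=3, slot 3 empty → index 3.
Insert 861: h=3, slot 3 occupied → index 4.
Insert 389: h=10, slot 10 empty → index 10.
Insert 406: h=3, slots 3,4 occupied → index 5.
Insert 34: h=4, slots 4,5 occupied → index 6.
Insert 341: h=3, slots 3,4,5,6 occupied → index 7.
Table: [., ., ., 965, 861, 406, 34, 341, ., ., 389, ., .]

2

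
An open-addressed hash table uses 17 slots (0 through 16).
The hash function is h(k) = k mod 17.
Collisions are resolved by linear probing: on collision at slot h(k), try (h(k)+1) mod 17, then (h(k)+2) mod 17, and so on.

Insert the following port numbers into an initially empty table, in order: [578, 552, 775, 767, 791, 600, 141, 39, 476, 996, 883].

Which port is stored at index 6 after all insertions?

Insert 578: h=0, slot 0 empty -> index 0.
Insert 552: h=8, slot 8 empty -> index 8.
Insert 775: h=10, slot 10 empty -> index 10.
Insert 767: h=2, slot 2 empty -> index 2.
Insert 791: h=9, slot 9 empty -> index 9.
Insert 600: h=5, slot 5 empty -> index 5.
Insert 141: h=5, slot 5 occupied -> index 6.
Insert 39: h=5, slots 5,6 occupied -> index 7.
Insert 476: h=0, slot 0 occupied -> index 1.
Insert 996: h=10, slot 10 occupied -> index 11.
Insert 883: h=16, slot 16 empty -> index 16.
Table: [578, 476, 767, _, _, 600, 141, 39, 552, 791, 775, 996, _, _, _, _, 883]

141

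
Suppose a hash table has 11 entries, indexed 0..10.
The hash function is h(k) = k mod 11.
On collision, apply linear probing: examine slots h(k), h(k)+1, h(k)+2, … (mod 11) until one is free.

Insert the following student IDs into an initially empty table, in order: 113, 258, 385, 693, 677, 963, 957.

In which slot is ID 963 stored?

113 hashes to 3; slot 3 is free -> place at 3.
258 hashes to 5; slot 5 is free -> place at 5.
385 hashes to 0; slot 0 is free -> place at 0.
693 hashes to 0; 0 taken -> place at 1.
677 hashes to 6; slot 6 is free -> place at 6.
963 hashes to 6; 6 taken -> place at 7.
957 hashes to 0; 0,1 taken -> place at 2.
Table: [385, 693, 957, 113, _, 258, 677, 963, _, _, _]

7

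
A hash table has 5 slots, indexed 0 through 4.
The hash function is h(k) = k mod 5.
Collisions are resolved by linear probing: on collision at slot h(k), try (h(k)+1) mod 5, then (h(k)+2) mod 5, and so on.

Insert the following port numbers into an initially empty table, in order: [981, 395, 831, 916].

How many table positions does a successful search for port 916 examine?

Insert 981: h=1, slot 1 empty → index 1.
Insert 395: h=0, slot 0 empty → index 0.
Insert 831: h=1, slot 1 occupied → index 2.
Insert 916: h=1, slots 1,2 occupied → index 3.
Table: [395, 981, 831, 916, ∅]
Lookup 916: h=1, probe 1,2,3 → found at 3.

3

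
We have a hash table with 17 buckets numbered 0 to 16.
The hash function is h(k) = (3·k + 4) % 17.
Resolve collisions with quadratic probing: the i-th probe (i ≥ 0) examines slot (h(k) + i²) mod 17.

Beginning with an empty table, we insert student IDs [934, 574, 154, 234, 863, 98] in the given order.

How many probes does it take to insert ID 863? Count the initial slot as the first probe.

934: h=1 -> slot 1
574: h=9 -> slot 9
154: h=7 -> slot 7
234: h=9, probe 9,10 -> slot 10
863: h=9, probe 9,10,13 -> slot 13
98: h=9, probe 9,10,13,1,8 -> slot 8
Table: [., 934, ., ., ., ., ., 154, 98, 574, 234, ., ., 863, ., ., .]

3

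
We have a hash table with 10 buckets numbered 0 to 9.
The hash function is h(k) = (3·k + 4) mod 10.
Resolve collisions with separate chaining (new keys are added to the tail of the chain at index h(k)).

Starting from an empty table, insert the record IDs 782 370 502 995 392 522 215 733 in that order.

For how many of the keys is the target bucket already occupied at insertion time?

Insert 782: h=0, bucket 0 empty -> new chain.
Insert 370: h=4, bucket 4 empty -> new chain.
Insert 502: h=0, bucket 0 nonempty -> append to chain.
Insert 995: h=9, bucket 9 empty -> new chain.
Insert 392: h=0, bucket 0 nonempty -> append to chain.
Insert 522: h=0, bucket 0 nonempty -> append to chain.
Insert 215: h=9, bucket 9 nonempty -> append to chain.
Insert 733: h=3, bucket 3 empty -> new chain.
Final buckets:
0: 782 -> 502 -> 392 -> 522
1: -
2: -
3: 733
4: 370
5: -
6: -
7: -
8: -
9: 995 -> 215

4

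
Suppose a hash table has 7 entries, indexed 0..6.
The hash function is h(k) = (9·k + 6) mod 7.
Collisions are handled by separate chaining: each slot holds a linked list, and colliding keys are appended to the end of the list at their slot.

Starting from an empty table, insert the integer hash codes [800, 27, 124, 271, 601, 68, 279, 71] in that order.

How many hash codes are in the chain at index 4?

3

800 -> bucket 3
27 -> bucket 4
124 -> bucket 2
271 -> bucket 2 (collision)
601 -> bucket 4 (collision)
68 -> bucket 2 (collision)
279 -> bucket 4 (collision)
71 -> bucket 1
Final buckets:
0: -
1: 71
2: 124 -> 271 -> 68
3: 800
4: 27 -> 601 -> 279
5: -
6: -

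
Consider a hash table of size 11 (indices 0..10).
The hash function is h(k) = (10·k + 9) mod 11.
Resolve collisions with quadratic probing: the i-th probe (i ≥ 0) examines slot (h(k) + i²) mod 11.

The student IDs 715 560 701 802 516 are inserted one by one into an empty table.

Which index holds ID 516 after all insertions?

3

715: h=9 -> slot 9
560: h=10 -> slot 10
701: h=1 -> slot 1
802: h=10, probe 10,0 -> slot 0
516: h=10, probe 10,0,3 -> slot 3
Table: [802, 701, -, 516, -, -, -, -, -, 715, 560]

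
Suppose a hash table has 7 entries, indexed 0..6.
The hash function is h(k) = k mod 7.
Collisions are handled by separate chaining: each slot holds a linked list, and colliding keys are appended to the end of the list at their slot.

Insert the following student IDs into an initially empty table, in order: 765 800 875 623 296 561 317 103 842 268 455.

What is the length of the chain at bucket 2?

6

765 → bucket 2
800 → bucket 2 (collision)
875 → bucket 0
623 → bucket 0 (collision)
296 → bucket 2 (collision)
561 → bucket 1
317 → bucket 2 (collision)
103 → bucket 5
842 → bucket 2 (collision)
268 → bucket 2 (collision)
455 → bucket 0 (collision)
Final buckets:
0: 875 -> 623 -> 455
1: 561
2: 765 -> 800 -> 296 -> 317 -> 842 -> 268
3: ∅
4: ∅
5: 103
6: ∅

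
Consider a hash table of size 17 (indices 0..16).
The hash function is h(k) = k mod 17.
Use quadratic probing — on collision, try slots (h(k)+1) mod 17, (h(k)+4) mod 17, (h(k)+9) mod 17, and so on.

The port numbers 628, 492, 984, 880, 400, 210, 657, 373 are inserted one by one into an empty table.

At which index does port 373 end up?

628 hashes to 16; slot 16 is free → place at 16.
492 hashes to 16; 16 taken → place at 0.
984 hashes to 15; slot 15 is free → place at 15.
880 hashes to 13; slot 13 is free → place at 13.
400 hashes to 9; slot 9 is free → place at 9.
210 hashes to 6; slot 6 is free → place at 6.
657 hashes to 11; slot 11 is free → place at 11.
373 hashes to 16; 16,0 taken → place at 3.
Table: [492, ., ., 373, ., ., 210, ., ., 400, ., 657, ., 880, ., 984, 628]

3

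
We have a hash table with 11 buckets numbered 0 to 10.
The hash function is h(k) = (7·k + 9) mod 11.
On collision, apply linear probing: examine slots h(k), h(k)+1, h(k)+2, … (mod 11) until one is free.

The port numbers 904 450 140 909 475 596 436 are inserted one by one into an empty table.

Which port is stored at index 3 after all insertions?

909

Insert 904: h=1, slot 1 empty => index 1.
Insert 450: h=2, slot 2 empty => index 2.
Insert 140: h=10, slot 10 empty => index 10.
Insert 909: h=3, slot 3 empty => index 3.
Insert 475: h=1, slots 1,2,3 occupied => index 4.
Insert 596: h=1, slots 1,2,3,4 occupied => index 5.
Insert 436: h=3, slots 3,4,5 occupied => index 6.
Table: [∅, 904, 450, 909, 475, 596, 436, ∅, ∅, ∅, 140]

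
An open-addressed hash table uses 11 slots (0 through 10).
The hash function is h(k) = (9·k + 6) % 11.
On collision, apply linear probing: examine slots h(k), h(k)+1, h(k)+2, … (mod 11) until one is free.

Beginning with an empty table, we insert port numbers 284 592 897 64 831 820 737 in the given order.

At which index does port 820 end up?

284: h=10 => slot 10
592: h=10, probe 10,0 => slot 0
897: h=5 => slot 5
64: h=10, probe 10,0,1 => slot 1
831: h=5, probe 5,6 => slot 6
820: h=5, probe 5,6,7 => slot 7
737: h=6, probe 6,7,8 => slot 8
Table: [592, 64, ∅, ∅, ∅, 897, 831, 820, 737, ∅, 284]

7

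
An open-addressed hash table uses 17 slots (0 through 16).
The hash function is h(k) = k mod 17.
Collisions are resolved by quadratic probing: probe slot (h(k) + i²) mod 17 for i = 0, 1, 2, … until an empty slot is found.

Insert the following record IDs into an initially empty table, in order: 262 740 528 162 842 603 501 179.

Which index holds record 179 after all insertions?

0

262 hashes to 7; slot 7 is free → place at 7.
740 hashes to 9; slot 9 is free → place at 9.
528 hashes to 1; slot 1 is free → place at 1.
162 hashes to 9; 9 taken → place at 10.
842 hashes to 9; 9,10 taken → place at 13.
603 hashes to 8; slot 8 is free → place at 8.
501 hashes to 8; 8,9 taken → place at 12.
179 hashes to 9; 9,10,13,1,8 taken → place at 0.
Table: [179, 528, ∅, ∅, ∅, ∅, ∅, 262, 603, 740, 162, ∅, 501, 842, ∅, ∅, ∅]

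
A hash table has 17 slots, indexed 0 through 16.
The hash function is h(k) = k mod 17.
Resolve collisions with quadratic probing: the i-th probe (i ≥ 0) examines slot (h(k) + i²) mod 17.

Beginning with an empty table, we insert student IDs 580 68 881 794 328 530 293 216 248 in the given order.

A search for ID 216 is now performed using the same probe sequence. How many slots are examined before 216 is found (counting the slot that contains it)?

2

Insert 580: h=2, slot 2 empty => index 2.
Insert 68: h=0, slot 0 empty => index 0.
Insert 881: h=14, slot 14 empty => index 14.
Insert 794: h=12, slot 12 empty => index 12.
Insert 328: h=5, slot 5 empty => index 5.
Insert 530: h=3, slot 3 empty => index 3.
Insert 293: h=4, slot 4 empty => index 4.
Insert 216: h=12, slot 12 occupied => index 13.
Insert 248: h=10, slot 10 empty => index 10.
Table: [68, ., 580, 530, 293, 328, ., ., ., ., 248, ., 794, 216, 881, ., .]
Lookup 216: h=12, probe 12,13 → found at 13.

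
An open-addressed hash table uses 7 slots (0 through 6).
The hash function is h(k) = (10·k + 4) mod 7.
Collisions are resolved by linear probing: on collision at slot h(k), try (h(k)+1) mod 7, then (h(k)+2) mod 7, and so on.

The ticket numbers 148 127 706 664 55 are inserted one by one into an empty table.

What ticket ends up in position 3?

664

148 hashes to 0; slot 0 is free => place at 0.
127 hashes to 0; 0 taken => place at 1.
706 hashes to 1; 1 taken => place at 2.
664 hashes to 1; 1,2 taken => place at 3.
55 hashes to 1; 1,2,3 taken => place at 4.
Table: [148, 127, 706, 664, 55, _, _]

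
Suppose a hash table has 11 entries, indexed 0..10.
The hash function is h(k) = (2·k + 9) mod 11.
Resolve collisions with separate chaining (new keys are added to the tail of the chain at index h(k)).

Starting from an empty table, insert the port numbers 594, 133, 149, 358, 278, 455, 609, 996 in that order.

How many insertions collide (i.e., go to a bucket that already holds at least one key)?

594 → bucket 9
133 → bucket 0
149 → bucket 10
358 → bucket 10 (collision)
278 → bucket 4
455 → bucket 6
609 → bucket 6 (collision)
996 → bucket 10 (collision)
Final buckets:
0: 133
1: —
2: —
3: —
4: 278
5: —
6: 455 -> 609
7: —
8: —
9: 594
10: 149 -> 358 -> 996

3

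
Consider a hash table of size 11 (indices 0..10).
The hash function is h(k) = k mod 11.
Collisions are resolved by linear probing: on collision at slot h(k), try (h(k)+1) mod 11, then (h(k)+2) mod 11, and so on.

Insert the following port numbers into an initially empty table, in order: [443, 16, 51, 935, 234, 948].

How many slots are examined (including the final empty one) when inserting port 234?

Insert 443: h=3, slot 3 empty => index 3.
Insert 16: h=5, slot 5 empty => index 5.
Insert 51: h=7, slot 7 empty => index 7.
Insert 935: h=0, slot 0 empty => index 0.
Insert 234: h=3, slot 3 occupied => index 4.
Insert 948: h=2, slot 2 empty => index 2.
Table: [935, ., 948, 443, 234, 16, ., 51, ., ., .]

2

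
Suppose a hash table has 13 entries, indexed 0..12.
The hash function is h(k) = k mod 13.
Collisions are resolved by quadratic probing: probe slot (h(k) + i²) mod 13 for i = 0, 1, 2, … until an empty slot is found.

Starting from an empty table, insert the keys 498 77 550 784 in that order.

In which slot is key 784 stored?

8

498: h=4 -> slot 4
77: h=12 -> slot 12
550: h=4, probe 4,5 -> slot 5
784: h=4, probe 4,5,8 -> slot 8
Table: [_, _, _, _, 498, 550, _, _, 784, _, _, _, 77]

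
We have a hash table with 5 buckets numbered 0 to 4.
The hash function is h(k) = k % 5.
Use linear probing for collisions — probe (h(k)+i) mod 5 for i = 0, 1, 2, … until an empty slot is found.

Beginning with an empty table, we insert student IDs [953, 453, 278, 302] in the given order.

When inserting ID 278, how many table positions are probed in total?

3

953 hashes to 3; slot 3 is free -> place at 3.
453 hashes to 3; 3 taken -> place at 4.
278 hashes to 3; 3,4 taken -> place at 0.
302 hashes to 2; slot 2 is free -> place at 2.
Table: [278, —, 302, 953, 453]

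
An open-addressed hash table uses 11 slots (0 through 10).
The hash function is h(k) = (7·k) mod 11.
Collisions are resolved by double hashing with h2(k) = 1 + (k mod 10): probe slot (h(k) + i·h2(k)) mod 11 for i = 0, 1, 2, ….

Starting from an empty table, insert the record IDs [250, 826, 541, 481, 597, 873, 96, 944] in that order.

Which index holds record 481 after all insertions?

5

Insert 250: h=1, slot 1 empty -> index 1.
Insert 826: h=7, slot 7 empty -> index 7.
Insert 541: h=3, slot 3 empty -> index 3.
Insert 481: h=1, h2=2, slots 1,3 occupied -> index 5.
Insert 597: h=10, slot 10 empty -> index 10.
Insert 873: h=6, slot 6 empty -> index 6.
Insert 96: h=1, h2=7, slot 1 occupied -> index 8.
Insert 944: h=8, h2=5, slot 8 occupied -> index 2.
Table: [—, 250, 944, 541, —, 481, 873, 826, 96, —, 597]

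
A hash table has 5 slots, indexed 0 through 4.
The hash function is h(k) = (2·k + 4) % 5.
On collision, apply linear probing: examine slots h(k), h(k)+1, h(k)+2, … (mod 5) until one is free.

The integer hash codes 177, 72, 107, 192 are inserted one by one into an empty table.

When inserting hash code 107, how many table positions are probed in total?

177 hashes to 3; slot 3 is free → place at 3.
72 hashes to 3; 3 taken → place at 4.
107 hashes to 3; 3,4 taken → place at 0.
192 hashes to 3; 3,4,0 taken → place at 1.
Table: [107, 192, _, 177, 72]

3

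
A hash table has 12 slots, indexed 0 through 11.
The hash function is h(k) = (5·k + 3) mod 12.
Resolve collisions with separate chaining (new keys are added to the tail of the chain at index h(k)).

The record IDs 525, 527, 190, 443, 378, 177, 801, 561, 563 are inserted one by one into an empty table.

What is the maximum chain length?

Insert 525: h=0, bucket 0 empty -> new chain.
Insert 527: h=10, bucket 10 empty -> new chain.
Insert 190: h=5, bucket 5 empty -> new chain.
Insert 443: h=10, bucket 10 nonempty -> append to chain.
Insert 378: h=9, bucket 9 empty -> new chain.
Insert 177: h=0, bucket 0 nonempty -> append to chain.
Insert 801: h=0, bucket 0 nonempty -> append to chain.
Insert 561: h=0, bucket 0 nonempty -> append to chain.
Insert 563: h=10, bucket 10 nonempty -> append to chain.
Final buckets:
0: 525 -> 177 -> 801 -> 561
1: .
2: .
3: .
4: .
5: 190
6: .
7: .
8: .
9: 378
10: 527 -> 443 -> 563
11: .

4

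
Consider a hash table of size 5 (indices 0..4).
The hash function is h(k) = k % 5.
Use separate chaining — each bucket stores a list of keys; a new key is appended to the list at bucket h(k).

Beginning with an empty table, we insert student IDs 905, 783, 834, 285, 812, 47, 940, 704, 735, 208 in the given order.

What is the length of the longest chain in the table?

4

Insert 905: h=0, bucket 0 empty -> new chain.
Insert 783: h=3, bucket 3 empty -> new chain.
Insert 834: h=4, bucket 4 empty -> new chain.
Insert 285: h=0, bucket 0 nonempty -> append to chain.
Insert 812: h=2, bucket 2 empty -> new chain.
Insert 47: h=2, bucket 2 nonempty -> append to chain.
Insert 940: h=0, bucket 0 nonempty -> append to chain.
Insert 704: h=4, bucket 4 nonempty -> append to chain.
Insert 735: h=0, bucket 0 nonempty -> append to chain.
Insert 208: h=3, bucket 3 nonempty -> append to chain.
Final buckets:
0: 905 -> 285 -> 940 -> 735
1: _
2: 812 -> 47
3: 783 -> 208
4: 834 -> 704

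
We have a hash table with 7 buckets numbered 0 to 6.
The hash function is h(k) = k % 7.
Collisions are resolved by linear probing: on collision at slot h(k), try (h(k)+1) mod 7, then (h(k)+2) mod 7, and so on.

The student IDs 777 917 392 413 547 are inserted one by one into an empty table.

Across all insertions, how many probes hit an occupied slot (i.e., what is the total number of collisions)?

777: h=0 → slot 0
917: h=0, probe 0,1 → slot 1
392: h=0, probe 0,1,2 → slot 2
413: h=0, probe 0,1,2,3 → slot 3
547: h=1, probe 1,2,3,4 → slot 4
Table: [777, 917, 392, 413, 547, _, _]

9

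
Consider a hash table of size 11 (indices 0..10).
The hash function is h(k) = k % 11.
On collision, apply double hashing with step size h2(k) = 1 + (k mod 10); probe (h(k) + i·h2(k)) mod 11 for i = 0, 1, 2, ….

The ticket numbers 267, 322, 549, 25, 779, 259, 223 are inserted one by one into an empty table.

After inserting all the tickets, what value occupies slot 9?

25

Insert 267: h=3, slot 3 empty → index 3.
Insert 322: h=3, h2=3, slot 3 occupied → index 6.
Insert 549: h=10, slot 10 empty → index 10.
Insert 25: h=3, h2=6, slot 3 occupied → index 9.
Insert 779: h=9, h2=10, slot 9 occupied → index 8.
Insert 259: h=6, h2=10, slot 6 occupied → index 5.
Insert 223: h=3, h2=4, slot 3 occupied → index 7.
Table: [., ., ., 267, ., 259, 322, 223, 779, 25, 549]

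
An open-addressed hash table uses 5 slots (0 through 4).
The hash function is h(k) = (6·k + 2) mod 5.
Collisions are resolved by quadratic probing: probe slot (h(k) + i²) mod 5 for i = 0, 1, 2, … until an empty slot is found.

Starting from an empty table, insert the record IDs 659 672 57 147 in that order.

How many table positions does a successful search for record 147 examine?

Insert 659: h=1, slot 1 empty => index 1.
Insert 672: h=4, slot 4 empty => index 4.
Insert 57: h=4, slot 4 occupied => index 0.
Insert 147: h=4, slots 4,0 occupied => index 3.
Table: [57, 659, ∅, 147, 672]
Lookup 147: h=4, probe 4,0,3 → found at 3.

3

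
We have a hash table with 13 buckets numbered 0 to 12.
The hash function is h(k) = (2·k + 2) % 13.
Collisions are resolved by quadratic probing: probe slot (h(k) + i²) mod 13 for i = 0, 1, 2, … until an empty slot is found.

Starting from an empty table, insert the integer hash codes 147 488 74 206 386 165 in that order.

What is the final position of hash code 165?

6

Insert 147: h=10, slot 10 empty → index 10.
Insert 488: h=3, slot 3 empty → index 3.
Insert 74: h=7, slot 7 empty → index 7.
Insert 206: h=11, slot 11 empty → index 11.
Insert 386: h=7, slot 7 occupied → index 8.
Insert 165: h=7, slots 7,8,11,3,10 occupied → index 6.
Table: [_, _, _, 488, _, _, 165, 74, 386, _, 147, 206, _]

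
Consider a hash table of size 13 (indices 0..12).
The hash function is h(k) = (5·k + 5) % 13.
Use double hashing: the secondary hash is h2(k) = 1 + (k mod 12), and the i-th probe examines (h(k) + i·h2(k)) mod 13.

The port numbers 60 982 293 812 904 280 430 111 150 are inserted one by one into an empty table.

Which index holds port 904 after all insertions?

11

60: h=6 => slot 6
982: h=1 => slot 1
293: h=1, h2=6, probe 1,7 => slot 7
812: h=9 => slot 9
904: h=1, h2=5, probe 1,6,11 => slot 11
280: h=1, h2=5, probe 1,6,11,3 => slot 3
430: h=10 => slot 10
111: h=1, h2=4, probe 1,5 => slot 5
150: h=1, h2=7, probe 1,8 => slot 8
Table: [-, 982, -, 280, -, 111, 60, 293, 150, 812, 430, 904, -]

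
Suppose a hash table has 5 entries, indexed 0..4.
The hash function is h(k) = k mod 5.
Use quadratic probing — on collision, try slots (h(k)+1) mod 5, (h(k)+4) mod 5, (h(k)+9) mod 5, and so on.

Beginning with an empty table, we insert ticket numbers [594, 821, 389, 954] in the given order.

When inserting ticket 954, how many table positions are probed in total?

3

594: h=4 -> slot 4
821: h=1 -> slot 1
389: h=4, probe 4,0 -> slot 0
954: h=4, probe 4,0,3 -> slot 3
Table: [389, 821, _, 954, 594]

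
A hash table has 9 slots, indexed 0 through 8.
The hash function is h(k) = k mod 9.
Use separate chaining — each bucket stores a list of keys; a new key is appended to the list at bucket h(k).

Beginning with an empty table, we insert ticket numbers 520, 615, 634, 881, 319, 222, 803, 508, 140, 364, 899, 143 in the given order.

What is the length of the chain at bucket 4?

4

Insert 520: h=7, bucket 7 empty -> new chain.
Insert 615: h=3, bucket 3 empty -> new chain.
Insert 634: h=4, bucket 4 empty -> new chain.
Insert 881: h=8, bucket 8 empty -> new chain.
Insert 319: h=4, bucket 4 nonempty -> append to chain.
Insert 222: h=6, bucket 6 empty -> new chain.
Insert 803: h=2, bucket 2 empty -> new chain.
Insert 508: h=4, bucket 4 nonempty -> append to chain.
Insert 140: h=5, bucket 5 empty -> new chain.
Insert 364: h=4, bucket 4 nonempty -> append to chain.
Insert 899: h=8, bucket 8 nonempty -> append to chain.
Insert 143: h=8, bucket 8 nonempty -> append to chain.
Final buckets:
0: -
1: -
2: 803
3: 615
4: 634 -> 319 -> 508 -> 364
5: 140
6: 222
7: 520
8: 881 -> 899 -> 143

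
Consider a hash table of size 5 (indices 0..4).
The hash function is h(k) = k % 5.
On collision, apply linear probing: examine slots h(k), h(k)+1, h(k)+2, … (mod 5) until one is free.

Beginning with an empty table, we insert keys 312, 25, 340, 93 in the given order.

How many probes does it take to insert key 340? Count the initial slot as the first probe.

2

Insert 312: h=2, slot 2 empty => index 2.
Insert 25: h=0, slot 0 empty => index 0.
Insert 340: h=0, slot 0 occupied => index 1.
Insert 93: h=3, slot 3 empty => index 3.
Table: [25, 340, 312, 93, ∅]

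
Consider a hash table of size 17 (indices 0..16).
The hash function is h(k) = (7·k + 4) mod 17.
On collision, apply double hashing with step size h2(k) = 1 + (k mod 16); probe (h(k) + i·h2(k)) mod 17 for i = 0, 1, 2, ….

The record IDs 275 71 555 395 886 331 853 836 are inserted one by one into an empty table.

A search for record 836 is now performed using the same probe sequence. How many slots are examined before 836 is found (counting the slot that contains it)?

4

Insert 275: h=8, slot 8 empty → index 8.
Insert 71: h=8, h2=8, slot 8 occupied → index 16.
Insert 555: h=13, slot 13 empty → index 13.
Insert 395: h=15, slot 15 empty → index 15.
Insert 886: h=1, slot 1 empty → index 1.
Insert 331: h=9, slot 9 empty → index 9.
Insert 853: h=8, h2=6, slot 8 occupied → index 14.
Insert 836: h=8, h2=5, slots 8,13,1 occupied → index 6.
Table: [∅, 886, ∅, ∅, ∅, ∅, 836, ∅, 275, 331, ∅, ∅, ∅, 555, 853, 395, 71]
Lookup 836: h=8, h2=5, probe 8,13,1,6 → found at 6.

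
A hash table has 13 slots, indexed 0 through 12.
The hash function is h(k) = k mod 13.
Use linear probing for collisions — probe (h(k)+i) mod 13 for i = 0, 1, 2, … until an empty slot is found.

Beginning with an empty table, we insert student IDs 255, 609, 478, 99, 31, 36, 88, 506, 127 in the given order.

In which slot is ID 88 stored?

0

255 hashes to 8; slot 8 is free => place at 8.
609 hashes to 11; slot 11 is free => place at 11.
478 hashes to 10; slot 10 is free => place at 10.
99 hashes to 8; 8 taken => place at 9.
31 hashes to 5; slot 5 is free => place at 5.
36 hashes to 10; 10,11 taken => place at 12.
88 hashes to 10; 10,11,12 taken => place at 0.
506 hashes to 12; 12,0 taken => place at 1.
127 hashes to 10; 10,11,12,0,1 taken => place at 2.
Table: [88, 506, 127, ., ., 31, ., ., 255, 99, 478, 609, 36]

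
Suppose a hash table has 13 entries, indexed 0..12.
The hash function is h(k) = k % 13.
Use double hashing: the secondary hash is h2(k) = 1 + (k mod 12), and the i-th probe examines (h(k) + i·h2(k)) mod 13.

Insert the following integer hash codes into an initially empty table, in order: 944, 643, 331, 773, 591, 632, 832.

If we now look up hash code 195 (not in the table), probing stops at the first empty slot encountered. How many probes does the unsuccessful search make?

944 hashes to 8; slot 8 is free -> place at 8.
643 hashes to 6; slot 6 is free -> place at 6.
331 hashes to 6, h2=8; 6 taken -> place at 1.
773 hashes to 6, h2=6; 6 taken -> place at 12.
591 hashes to 6, h2=4; 6 taken -> place at 10.
632 hashes to 8, h2=9; 8 taken -> place at 4.
832 hashes to 0; slot 0 is free -> place at 0.
Table: [832, 331, -, -, 632, -, 643, -, 944, -, 591, -, 773]
Lookup 195: h=0, h2=4, probe 0,4,8,12,3 → slot 3 empty, not found.

5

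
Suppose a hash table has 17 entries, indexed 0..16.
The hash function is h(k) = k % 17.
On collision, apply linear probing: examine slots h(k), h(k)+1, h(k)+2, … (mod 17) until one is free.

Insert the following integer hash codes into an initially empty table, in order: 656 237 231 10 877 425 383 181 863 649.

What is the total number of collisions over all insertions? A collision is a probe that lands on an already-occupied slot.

Insert 656: h=10, slot 10 empty -> index 10.
Insert 237: h=16, slot 16 empty -> index 16.
Insert 231: h=10, slot 10 occupied -> index 11.
Insert 10: h=10, slots 10,11 occupied -> index 12.
Insert 877: h=10, slots 10,11,12 occupied -> index 13.
Insert 425: h=0, slot 0 empty -> index 0.
Insert 383: h=9, slot 9 empty -> index 9.
Insert 181: h=11, slots 11,12,13 occupied -> index 14.
Insert 863: h=13, slots 13,14 occupied -> index 15.
Insert 649: h=3, slot 3 empty -> index 3.
Table: [425, -, -, 649, -, -, -, -, -, 383, 656, 231, 10, 877, 181, 863, 237]

11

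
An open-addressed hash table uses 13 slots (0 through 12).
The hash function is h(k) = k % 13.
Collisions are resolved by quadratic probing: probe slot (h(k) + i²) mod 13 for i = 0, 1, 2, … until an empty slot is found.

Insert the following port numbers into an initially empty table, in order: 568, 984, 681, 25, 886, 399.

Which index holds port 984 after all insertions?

568 hashes to 9; slot 9 is free → place at 9.
984 hashes to 9; 9 taken → place at 10.
681 hashes to 5; slot 5 is free → place at 5.
25 hashes to 12; slot 12 is free → place at 12.
886 hashes to 2; slot 2 is free → place at 2.
399 hashes to 9; 9,10 taken → place at 0.
Table: [399, ∅, 886, ∅, ∅, 681, ∅, ∅, ∅, 568, 984, ∅, 25]

10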